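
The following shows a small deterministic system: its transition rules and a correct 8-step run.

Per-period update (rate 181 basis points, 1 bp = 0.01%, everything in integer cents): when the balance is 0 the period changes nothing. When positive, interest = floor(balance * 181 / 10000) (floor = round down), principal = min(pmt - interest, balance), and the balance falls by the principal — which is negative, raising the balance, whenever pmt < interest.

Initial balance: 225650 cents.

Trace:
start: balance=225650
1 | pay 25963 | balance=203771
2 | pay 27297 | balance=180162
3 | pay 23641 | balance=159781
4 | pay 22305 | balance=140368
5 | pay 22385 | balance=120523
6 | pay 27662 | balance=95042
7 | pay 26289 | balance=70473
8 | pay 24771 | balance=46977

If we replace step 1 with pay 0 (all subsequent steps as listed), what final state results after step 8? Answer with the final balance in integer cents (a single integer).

(re-executing from step 1 with the substitution; state before step 1: balance=225650)
1 | pay 0 | balance=229734
2 | pay 27297 | balance=206595
3 | pay 23641 | balance=186693
4 | pay 22305 | balance=167767
5 | pay 22385 | balance=148418
6 | pay 27662 | balance=123442
7 | pay 26289 | balance=99387
8 | pay 24771 | balance=76414

76414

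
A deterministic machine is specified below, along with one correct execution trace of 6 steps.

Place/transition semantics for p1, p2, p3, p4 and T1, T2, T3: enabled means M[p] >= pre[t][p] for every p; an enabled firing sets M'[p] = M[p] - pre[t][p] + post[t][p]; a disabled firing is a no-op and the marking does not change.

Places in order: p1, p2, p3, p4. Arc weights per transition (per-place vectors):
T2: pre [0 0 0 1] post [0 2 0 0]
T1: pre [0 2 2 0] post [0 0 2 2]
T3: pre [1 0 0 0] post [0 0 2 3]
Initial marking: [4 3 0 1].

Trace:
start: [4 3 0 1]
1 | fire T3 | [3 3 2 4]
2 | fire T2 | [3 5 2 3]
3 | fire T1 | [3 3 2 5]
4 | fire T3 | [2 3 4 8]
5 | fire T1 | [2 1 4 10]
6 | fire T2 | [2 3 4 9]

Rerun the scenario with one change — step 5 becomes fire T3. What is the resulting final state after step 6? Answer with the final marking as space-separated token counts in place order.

(re-executing from step 5 with the substitution; state before step 5: [2 3 4 8])
5 | fire T3 | [1 3 6 11]
6 | fire T2 | [1 5 6 10]

1 5 6 10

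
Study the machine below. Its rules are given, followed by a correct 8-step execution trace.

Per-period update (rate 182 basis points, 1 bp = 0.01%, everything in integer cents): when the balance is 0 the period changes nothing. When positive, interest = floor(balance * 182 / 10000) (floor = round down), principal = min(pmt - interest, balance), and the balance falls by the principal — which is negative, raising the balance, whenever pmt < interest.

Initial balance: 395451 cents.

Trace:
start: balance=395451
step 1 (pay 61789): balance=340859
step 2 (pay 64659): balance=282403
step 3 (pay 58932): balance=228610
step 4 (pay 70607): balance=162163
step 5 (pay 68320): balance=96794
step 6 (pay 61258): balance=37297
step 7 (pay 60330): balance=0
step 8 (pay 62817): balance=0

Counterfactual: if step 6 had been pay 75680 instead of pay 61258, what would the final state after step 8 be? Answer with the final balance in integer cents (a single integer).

(re-executing from step 6 with the substitution; state before step 6: balance=96794)
step 6 (pay 75680): balance=22875
step 7 (pay 60330): balance=0
step 8 (pay 62817): balance=0

0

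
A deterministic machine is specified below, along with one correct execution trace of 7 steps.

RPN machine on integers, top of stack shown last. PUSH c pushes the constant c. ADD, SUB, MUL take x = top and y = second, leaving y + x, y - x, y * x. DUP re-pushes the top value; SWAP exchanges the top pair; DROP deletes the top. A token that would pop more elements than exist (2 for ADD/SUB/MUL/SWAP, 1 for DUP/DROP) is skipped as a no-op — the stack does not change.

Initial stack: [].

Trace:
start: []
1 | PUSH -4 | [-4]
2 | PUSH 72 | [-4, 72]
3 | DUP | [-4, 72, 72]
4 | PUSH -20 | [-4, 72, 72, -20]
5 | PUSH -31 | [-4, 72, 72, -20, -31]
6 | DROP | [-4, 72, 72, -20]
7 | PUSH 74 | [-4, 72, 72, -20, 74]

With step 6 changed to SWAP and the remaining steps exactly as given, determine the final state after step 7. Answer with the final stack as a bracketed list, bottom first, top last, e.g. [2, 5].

(re-executing from step 6 with the substitution; state before step 6: [-4, 72, 72, -20, -31])
6 | SWAP | [-4, 72, 72, -31, -20]
7 | PUSH 74 | [-4, 72, 72, -31, -20, 74]

[-4, 72, 72, -31, -20, 74]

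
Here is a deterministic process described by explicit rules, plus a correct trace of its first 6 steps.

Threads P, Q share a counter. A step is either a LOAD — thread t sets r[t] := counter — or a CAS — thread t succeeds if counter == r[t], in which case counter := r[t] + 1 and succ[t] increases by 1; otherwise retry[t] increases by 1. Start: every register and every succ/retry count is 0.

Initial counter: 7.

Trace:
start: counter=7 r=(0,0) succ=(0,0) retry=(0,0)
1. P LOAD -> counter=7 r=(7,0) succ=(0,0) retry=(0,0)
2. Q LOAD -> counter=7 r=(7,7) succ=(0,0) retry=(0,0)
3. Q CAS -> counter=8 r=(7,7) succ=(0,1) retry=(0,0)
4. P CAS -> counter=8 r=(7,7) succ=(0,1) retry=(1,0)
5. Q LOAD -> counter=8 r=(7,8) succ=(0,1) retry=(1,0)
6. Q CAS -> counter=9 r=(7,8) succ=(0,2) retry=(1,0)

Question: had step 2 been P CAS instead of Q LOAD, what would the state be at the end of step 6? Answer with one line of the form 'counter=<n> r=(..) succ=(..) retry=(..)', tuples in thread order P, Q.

(re-executing from step 2 with the substitution; state before step 2: counter=7 r=(7,0) succ=(0,0) retry=(0,0))
2. P CAS -> counter=8 r=(7,0) succ=(1,0) retry=(0,0)
3. Q CAS -> counter=8 r=(7,0) succ=(1,0) retry=(0,1)
4. P CAS -> counter=8 r=(7,0) succ=(1,0) retry=(1,1)
5. Q LOAD -> counter=8 r=(7,8) succ=(1,0) retry=(1,1)
6. Q CAS -> counter=9 r=(7,8) succ=(1,1) retry=(1,1)

counter=9 r=(7,8) succ=(1,1) retry=(1,1)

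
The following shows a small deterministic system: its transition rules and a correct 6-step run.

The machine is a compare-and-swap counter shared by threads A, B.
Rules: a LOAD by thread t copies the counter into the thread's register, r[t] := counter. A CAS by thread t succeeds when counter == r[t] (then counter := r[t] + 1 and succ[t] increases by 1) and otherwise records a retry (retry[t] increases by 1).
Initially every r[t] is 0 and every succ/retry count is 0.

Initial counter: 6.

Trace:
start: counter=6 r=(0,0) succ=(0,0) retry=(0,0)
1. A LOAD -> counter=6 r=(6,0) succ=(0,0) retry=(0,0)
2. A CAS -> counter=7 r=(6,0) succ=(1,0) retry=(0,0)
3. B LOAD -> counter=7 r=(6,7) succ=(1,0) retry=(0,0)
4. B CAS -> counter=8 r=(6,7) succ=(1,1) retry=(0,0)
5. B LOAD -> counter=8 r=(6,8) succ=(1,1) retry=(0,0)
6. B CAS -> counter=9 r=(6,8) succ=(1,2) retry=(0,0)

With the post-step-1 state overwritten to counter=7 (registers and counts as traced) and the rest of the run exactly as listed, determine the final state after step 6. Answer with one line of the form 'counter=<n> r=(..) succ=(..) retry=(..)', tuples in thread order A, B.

counter=9 r=(6,8) succ=(0,2) retry=(1,0)

state after step 1 := counter=7 r=(6,0) succ=(0,0) retry=(0,0)
2. A CAS -> counter=7 r=(6,0) succ=(0,0) retry=(1,0)
3. B LOAD -> counter=7 r=(6,7) succ=(0,0) retry=(1,0)
4. B CAS -> counter=8 r=(6,7) succ=(0,1) retry=(1,0)
5. B LOAD -> counter=8 r=(6,8) succ=(0,1) retry=(1,0)
6. B CAS -> counter=9 r=(6,8) succ=(0,2) retry=(1,0)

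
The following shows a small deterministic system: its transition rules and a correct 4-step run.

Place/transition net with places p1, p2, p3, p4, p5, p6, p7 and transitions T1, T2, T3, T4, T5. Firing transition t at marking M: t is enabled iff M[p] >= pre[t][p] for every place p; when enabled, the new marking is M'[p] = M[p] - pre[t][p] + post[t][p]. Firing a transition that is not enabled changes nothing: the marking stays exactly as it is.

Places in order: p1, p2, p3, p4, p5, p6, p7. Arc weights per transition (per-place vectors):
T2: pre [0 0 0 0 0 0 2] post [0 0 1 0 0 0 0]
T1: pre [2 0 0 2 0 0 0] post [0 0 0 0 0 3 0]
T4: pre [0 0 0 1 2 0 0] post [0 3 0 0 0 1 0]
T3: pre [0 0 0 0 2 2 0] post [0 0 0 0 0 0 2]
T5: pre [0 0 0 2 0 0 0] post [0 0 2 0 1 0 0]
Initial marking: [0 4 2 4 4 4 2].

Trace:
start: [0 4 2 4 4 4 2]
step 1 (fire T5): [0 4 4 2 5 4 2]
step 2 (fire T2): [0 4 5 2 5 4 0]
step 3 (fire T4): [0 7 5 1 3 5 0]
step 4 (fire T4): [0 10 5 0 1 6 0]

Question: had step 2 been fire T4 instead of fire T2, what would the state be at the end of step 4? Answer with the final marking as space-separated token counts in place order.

0 10 4 0 1 6 2

(re-executing from step 2 with the substitution; state before step 2: [0 4 4 2 5 4 2])
step 2 (fire T4): [0 7 4 1 3 5 2]
step 3 (fire T4): [0 10 4 0 1 6 2]
step 4 (fire T4): [0 10 4 0 1 6 2]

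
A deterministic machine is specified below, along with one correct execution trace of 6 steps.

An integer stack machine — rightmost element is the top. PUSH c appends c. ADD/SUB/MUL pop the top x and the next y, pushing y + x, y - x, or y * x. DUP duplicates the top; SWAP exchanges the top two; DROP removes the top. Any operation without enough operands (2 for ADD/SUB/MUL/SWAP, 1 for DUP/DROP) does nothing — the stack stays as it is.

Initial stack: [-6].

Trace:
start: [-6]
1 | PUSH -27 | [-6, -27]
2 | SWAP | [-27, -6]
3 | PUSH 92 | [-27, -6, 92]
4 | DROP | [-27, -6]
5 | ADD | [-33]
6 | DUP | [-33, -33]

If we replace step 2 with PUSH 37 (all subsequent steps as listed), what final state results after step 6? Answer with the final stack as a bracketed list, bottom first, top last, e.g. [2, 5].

[-6, 10, 10]

(re-executing from step 2 with the substitution; state before step 2: [-6, -27])
2 | PUSH 37 | [-6, -27, 37]
3 | PUSH 92 | [-6, -27, 37, 92]
4 | DROP | [-6, -27, 37]
5 | ADD | [-6, 10]
6 | DUP | [-6, 10, 10]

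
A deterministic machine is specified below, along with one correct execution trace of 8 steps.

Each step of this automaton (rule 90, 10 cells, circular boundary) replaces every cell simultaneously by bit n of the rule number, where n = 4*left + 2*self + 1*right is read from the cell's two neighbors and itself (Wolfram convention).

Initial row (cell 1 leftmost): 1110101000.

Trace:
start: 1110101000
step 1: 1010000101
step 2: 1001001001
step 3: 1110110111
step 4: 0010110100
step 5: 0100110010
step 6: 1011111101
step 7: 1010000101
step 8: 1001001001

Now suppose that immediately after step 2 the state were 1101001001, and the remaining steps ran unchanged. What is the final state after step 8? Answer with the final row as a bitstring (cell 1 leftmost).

1000011100

state after step 2 := 1101001001
step 3: 0100110111
step 4: 0011110101
step 5: 1110010000
step 6: 1011101001
step 7: 1010100111
step 8: 1000011100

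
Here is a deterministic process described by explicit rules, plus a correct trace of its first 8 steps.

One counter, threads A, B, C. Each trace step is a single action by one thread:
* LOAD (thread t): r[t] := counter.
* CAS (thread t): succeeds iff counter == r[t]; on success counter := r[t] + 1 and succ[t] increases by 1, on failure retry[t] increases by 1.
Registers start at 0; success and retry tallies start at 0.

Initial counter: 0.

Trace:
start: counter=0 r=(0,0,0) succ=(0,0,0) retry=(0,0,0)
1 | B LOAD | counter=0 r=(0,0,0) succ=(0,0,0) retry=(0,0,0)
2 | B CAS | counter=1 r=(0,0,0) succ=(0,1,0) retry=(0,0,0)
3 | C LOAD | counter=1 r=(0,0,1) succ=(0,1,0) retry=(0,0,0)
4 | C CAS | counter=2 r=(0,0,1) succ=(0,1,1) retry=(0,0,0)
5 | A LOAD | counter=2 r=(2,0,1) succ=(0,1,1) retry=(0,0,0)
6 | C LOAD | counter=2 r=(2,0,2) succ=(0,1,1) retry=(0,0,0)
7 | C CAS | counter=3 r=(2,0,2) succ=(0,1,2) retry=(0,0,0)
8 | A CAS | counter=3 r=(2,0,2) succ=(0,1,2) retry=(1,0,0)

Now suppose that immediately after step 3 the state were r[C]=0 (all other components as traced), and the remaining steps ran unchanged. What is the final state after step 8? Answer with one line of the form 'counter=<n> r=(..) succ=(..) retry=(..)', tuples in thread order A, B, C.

state after step 3 := counter=1 r=(0,0,0) succ=(0,1,0) retry=(0,0,0)
4 | C CAS | counter=1 r=(0,0,0) succ=(0,1,0) retry=(0,0,1)
5 | A LOAD | counter=1 r=(1,0,0) succ=(0,1,0) retry=(0,0,1)
6 | C LOAD | counter=1 r=(1,0,1) succ=(0,1,0) retry=(0,0,1)
7 | C CAS | counter=2 r=(1,0,1) succ=(0,1,1) retry=(0,0,1)
8 | A CAS | counter=2 r=(1,0,1) succ=(0,1,1) retry=(1,0,1)

counter=2 r=(1,0,1) succ=(0,1,1) retry=(1,0,1)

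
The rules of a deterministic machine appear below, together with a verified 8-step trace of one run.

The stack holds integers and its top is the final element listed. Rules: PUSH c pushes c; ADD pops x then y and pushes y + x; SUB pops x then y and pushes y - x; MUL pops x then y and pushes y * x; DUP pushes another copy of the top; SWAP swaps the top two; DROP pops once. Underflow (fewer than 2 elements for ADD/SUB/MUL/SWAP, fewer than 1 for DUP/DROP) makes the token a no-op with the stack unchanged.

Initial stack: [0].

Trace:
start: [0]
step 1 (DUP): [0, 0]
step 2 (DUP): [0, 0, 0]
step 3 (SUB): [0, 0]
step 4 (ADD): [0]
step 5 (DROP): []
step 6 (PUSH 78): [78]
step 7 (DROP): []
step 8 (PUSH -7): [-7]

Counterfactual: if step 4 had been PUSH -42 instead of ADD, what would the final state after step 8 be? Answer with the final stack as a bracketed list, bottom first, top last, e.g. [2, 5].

[0, 0, -7]

(re-executing from step 4 with the substitution; state before step 4: [0, 0])
step 4 (PUSH -42): [0, 0, -42]
step 5 (DROP): [0, 0]
step 6 (PUSH 78): [0, 0, 78]
step 7 (DROP): [0, 0]
step 8 (PUSH -7): [0, 0, -7]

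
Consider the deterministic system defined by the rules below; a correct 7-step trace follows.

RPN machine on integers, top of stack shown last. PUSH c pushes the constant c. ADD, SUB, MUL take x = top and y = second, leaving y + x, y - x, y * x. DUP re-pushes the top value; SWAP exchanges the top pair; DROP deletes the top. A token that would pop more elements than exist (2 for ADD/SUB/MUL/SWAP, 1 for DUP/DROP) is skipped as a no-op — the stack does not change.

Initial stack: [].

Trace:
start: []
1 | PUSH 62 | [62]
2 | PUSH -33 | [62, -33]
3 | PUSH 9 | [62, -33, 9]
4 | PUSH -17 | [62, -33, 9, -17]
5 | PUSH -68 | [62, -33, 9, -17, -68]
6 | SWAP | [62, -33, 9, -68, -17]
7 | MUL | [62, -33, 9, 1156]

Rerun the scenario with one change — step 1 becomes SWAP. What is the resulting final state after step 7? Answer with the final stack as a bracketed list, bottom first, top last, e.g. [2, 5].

(re-executing from step 1 with the substitution; state before step 1: [])
1 | SWAP | []
2 | PUSH -33 | [-33]
3 | PUSH 9 | [-33, 9]
4 | PUSH -17 | [-33, 9, -17]
5 | PUSH -68 | [-33, 9, -17, -68]
6 | SWAP | [-33, 9, -68, -17]
7 | MUL | [-33, 9, 1156]

[-33, 9, 1156]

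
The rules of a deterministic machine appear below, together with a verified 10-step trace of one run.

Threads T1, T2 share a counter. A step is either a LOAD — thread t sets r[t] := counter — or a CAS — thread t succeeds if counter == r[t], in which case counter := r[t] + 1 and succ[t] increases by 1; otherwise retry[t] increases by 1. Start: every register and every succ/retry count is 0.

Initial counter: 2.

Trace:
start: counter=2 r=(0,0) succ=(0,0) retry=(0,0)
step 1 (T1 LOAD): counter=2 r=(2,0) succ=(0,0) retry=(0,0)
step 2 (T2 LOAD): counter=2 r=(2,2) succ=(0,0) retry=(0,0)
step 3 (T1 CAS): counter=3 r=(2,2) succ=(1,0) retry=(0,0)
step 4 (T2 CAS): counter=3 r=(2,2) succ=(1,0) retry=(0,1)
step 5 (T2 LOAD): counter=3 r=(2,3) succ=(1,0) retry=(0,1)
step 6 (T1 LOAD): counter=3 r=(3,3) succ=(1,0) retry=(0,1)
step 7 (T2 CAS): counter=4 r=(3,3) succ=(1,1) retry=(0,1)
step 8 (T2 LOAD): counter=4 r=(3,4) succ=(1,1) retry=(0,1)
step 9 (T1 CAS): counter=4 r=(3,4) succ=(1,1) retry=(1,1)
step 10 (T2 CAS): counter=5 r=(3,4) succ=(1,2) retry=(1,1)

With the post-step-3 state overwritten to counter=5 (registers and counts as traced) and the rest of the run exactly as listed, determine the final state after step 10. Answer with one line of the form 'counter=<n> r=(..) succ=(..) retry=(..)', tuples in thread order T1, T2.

counter=7 r=(5,6) succ=(1,2) retry=(1,1)

state after step 3 := counter=5 r=(2,2) succ=(1,0) retry=(0,0)
step 4 (T2 CAS): counter=5 r=(2,2) succ=(1,0) retry=(0,1)
step 5 (T2 LOAD): counter=5 r=(2,5) succ=(1,0) retry=(0,1)
step 6 (T1 LOAD): counter=5 r=(5,5) succ=(1,0) retry=(0,1)
step 7 (T2 CAS): counter=6 r=(5,5) succ=(1,1) retry=(0,1)
step 8 (T2 LOAD): counter=6 r=(5,6) succ=(1,1) retry=(0,1)
step 9 (T1 CAS): counter=6 r=(5,6) succ=(1,1) retry=(1,1)
step 10 (T2 CAS): counter=7 r=(5,6) succ=(1,2) retry=(1,1)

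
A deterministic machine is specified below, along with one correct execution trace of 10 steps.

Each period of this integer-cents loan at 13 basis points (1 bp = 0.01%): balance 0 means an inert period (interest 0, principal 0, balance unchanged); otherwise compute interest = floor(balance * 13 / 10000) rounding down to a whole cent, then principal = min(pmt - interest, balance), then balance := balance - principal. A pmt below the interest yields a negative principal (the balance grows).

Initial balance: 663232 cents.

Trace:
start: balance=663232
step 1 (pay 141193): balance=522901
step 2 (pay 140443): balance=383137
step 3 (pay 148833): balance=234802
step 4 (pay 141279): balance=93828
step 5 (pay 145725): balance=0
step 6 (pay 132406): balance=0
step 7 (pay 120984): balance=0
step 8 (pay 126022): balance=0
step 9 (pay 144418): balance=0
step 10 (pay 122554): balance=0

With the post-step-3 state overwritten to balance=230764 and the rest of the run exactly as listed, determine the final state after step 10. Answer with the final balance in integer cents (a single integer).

0

state after step 3 := balance=230764
step 4 (pay 141279): balance=89784
step 5 (pay 145725): balance=0
step 6 (pay 132406): balance=0
step 7 (pay 120984): balance=0
step 8 (pay 126022): balance=0
step 9 (pay 144418): balance=0
step 10 (pay 122554): balance=0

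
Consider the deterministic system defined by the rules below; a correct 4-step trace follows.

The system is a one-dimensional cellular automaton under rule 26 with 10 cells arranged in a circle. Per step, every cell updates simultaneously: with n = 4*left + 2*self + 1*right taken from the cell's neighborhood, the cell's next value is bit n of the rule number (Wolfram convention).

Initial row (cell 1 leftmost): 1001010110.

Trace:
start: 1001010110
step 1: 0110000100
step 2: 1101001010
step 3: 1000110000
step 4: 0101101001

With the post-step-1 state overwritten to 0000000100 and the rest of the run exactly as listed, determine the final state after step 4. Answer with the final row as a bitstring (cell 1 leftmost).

state after step 1 := 0000000100
step 2: 0000001010
step 3: 0000010001
step 4: 1000101010

1000101010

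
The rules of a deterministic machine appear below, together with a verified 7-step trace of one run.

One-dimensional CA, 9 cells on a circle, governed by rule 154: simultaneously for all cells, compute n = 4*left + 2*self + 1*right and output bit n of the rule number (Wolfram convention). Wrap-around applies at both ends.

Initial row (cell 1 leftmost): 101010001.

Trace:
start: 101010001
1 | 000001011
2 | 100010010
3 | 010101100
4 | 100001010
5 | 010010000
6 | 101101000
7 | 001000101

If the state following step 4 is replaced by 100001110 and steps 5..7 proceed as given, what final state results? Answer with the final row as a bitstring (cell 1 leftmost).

state after step 4 := 100001110
5 | 010011100
6 | 101111010
7 | 001110000

001110000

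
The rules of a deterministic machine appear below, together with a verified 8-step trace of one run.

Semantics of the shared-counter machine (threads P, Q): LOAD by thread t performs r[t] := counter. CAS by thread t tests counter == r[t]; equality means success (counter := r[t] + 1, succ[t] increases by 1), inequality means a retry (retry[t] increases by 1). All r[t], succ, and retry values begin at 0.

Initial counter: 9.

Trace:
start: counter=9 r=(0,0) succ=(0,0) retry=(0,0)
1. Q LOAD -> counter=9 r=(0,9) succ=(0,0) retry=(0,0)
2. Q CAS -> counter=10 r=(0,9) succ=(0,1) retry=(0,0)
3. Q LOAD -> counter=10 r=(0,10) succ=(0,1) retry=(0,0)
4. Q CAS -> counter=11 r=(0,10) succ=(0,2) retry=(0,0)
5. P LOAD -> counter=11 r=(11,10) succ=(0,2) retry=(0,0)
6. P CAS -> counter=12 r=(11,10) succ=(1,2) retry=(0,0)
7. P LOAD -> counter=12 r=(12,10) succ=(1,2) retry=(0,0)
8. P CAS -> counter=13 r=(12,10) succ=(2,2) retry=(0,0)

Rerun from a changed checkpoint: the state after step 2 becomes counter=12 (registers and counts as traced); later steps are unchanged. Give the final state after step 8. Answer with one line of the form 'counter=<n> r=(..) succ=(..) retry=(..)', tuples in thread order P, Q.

counter=15 r=(14,12) succ=(2,2) retry=(0,0)

state after step 2 := counter=12 r=(0,9) succ=(0,1) retry=(0,0)
3. Q LOAD -> counter=12 r=(0,12) succ=(0,1) retry=(0,0)
4. Q CAS -> counter=13 r=(0,12) succ=(0,2) retry=(0,0)
5. P LOAD -> counter=13 r=(13,12) succ=(0,2) retry=(0,0)
6. P CAS -> counter=14 r=(13,12) succ=(1,2) retry=(0,0)
7. P LOAD -> counter=14 r=(14,12) succ=(1,2) retry=(0,0)
8. P CAS -> counter=15 r=(14,12) succ=(2,2) retry=(0,0)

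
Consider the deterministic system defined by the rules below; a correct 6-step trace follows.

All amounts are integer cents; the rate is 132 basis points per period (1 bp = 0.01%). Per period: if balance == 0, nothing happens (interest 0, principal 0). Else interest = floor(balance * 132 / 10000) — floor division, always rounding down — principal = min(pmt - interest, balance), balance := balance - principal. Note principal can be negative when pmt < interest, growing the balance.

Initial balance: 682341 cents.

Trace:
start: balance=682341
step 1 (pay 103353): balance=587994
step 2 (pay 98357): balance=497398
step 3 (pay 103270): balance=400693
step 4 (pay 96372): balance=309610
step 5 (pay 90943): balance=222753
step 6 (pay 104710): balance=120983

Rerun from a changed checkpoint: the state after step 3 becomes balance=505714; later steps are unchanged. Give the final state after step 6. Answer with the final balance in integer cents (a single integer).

state after step 3 := balance=505714
step 4 (pay 96372): balance=416017
step 5 (pay 90943): balance=330565
step 6 (pay 104710): balance=230218

230218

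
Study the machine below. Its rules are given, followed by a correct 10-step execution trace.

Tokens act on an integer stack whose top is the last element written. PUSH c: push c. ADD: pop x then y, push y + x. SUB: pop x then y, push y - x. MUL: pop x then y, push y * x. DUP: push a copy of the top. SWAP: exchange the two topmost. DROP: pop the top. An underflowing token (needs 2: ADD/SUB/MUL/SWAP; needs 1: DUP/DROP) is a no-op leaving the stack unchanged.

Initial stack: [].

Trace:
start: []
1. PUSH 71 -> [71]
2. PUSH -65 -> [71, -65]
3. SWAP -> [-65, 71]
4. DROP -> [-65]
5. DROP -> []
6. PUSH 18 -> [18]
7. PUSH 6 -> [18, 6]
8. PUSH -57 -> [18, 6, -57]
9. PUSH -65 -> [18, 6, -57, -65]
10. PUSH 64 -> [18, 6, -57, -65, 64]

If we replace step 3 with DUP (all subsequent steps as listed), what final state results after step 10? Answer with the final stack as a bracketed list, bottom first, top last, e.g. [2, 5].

(re-executing from step 3 with the substitution; state before step 3: [71, -65])
3. DUP -> [71, -65, -65]
4. DROP -> [71, -65]
5. DROP -> [71]
6. PUSH 18 -> [71, 18]
7. PUSH 6 -> [71, 18, 6]
8. PUSH -57 -> [71, 18, 6, -57]
9. PUSH -65 -> [71, 18, 6, -57, -65]
10. PUSH 64 -> [71, 18, 6, -57, -65, 64]

[71, 18, 6, -57, -65, 64]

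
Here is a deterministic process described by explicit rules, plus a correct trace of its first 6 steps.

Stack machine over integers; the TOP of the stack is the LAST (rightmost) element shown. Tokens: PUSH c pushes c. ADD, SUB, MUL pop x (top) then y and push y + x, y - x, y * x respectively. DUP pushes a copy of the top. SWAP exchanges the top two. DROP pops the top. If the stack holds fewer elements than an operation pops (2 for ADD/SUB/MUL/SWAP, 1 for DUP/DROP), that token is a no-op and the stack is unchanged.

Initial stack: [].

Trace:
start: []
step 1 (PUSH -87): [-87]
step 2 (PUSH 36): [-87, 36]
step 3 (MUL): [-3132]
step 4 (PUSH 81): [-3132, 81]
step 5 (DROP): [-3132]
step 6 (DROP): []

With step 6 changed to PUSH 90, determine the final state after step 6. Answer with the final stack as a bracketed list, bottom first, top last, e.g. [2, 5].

[-3132, 90]

(re-executing from step 6 with the substitution; state before step 6: [-3132])
step 6 (PUSH 90): [-3132, 90]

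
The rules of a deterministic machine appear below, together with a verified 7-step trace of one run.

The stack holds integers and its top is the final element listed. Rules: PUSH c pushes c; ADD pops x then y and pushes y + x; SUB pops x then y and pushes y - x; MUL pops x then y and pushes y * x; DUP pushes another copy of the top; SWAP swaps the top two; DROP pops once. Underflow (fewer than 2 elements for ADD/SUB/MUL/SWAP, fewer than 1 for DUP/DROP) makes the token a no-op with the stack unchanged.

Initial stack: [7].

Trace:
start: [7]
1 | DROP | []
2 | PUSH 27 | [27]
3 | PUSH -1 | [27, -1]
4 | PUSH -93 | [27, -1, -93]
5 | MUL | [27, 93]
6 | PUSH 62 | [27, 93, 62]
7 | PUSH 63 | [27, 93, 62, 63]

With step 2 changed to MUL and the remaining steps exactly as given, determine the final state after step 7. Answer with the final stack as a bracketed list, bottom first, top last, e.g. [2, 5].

(re-executing from step 2 with the substitution; state before step 2: [])
2 | MUL | []
3 | PUSH -1 | [-1]
4 | PUSH -93 | [-1, -93]
5 | MUL | [93]
6 | PUSH 62 | [93, 62]
7 | PUSH 63 | [93, 62, 63]

[93, 62, 63]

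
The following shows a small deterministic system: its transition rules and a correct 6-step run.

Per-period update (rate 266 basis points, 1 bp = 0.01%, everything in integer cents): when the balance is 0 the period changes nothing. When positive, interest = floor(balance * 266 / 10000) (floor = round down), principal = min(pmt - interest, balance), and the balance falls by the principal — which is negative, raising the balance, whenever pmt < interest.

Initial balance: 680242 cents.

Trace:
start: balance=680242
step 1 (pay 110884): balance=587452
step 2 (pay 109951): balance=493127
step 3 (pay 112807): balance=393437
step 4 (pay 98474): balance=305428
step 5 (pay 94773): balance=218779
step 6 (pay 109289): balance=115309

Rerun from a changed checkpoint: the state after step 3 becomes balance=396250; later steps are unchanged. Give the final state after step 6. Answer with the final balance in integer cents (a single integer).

118353

state after step 3 := balance=396250
step 4 (pay 98474): balance=308316
step 5 (pay 94773): balance=221744
step 6 (pay 109289): balance=118353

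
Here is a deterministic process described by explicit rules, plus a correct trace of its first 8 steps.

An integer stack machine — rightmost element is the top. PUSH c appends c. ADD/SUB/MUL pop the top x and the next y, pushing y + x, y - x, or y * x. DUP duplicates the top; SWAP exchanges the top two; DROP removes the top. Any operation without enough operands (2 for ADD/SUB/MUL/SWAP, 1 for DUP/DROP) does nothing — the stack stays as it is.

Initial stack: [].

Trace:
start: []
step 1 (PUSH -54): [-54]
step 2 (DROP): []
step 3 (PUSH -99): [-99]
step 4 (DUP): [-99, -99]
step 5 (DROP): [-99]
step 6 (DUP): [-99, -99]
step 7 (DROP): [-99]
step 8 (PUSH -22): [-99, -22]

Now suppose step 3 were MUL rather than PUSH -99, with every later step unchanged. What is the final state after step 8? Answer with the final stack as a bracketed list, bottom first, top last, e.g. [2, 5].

[-22]

(re-executing from step 3 with the substitution; state before step 3: [])
step 3 (MUL): []
step 4 (DUP): []
step 5 (DROP): []
step 6 (DUP): []
step 7 (DROP): []
step 8 (PUSH -22): [-22]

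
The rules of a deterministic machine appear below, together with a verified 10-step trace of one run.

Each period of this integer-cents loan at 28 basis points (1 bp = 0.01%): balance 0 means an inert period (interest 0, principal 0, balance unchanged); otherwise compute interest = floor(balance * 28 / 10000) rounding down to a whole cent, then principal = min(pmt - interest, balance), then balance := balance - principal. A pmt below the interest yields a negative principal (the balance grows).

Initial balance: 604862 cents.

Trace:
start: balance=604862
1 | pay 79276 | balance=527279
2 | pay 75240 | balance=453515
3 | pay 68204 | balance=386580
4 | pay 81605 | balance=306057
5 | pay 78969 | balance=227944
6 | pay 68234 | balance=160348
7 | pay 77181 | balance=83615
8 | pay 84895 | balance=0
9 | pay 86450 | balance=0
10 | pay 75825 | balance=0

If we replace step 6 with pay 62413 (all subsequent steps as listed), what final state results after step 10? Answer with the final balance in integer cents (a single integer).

(re-executing from step 6 with the substitution; state before step 6: balance=227944)
6 | pay 62413 | balance=166169
7 | pay 77181 | balance=89453
8 | pay 84895 | balance=4808
9 | pay 86450 | balance=0
10 | pay 75825 | balance=0

0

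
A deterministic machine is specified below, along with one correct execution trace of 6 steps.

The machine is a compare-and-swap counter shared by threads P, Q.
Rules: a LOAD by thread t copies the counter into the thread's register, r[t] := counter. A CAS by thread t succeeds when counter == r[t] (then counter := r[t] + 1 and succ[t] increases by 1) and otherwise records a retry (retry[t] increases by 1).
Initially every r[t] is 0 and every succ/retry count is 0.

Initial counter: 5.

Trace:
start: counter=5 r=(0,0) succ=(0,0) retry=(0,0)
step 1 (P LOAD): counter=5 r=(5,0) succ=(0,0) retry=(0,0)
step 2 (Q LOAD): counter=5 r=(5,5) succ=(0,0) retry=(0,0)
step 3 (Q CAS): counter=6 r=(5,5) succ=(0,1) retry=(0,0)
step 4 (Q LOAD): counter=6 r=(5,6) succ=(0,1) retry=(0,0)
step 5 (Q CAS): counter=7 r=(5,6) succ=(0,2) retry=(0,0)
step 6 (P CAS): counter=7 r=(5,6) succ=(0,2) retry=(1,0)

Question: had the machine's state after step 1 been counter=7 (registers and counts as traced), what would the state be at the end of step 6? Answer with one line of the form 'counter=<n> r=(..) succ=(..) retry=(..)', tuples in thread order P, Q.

counter=9 r=(5,8) succ=(0,2) retry=(1,0)

state after step 1 := counter=7 r=(5,0) succ=(0,0) retry=(0,0)
step 2 (Q LOAD): counter=7 r=(5,7) succ=(0,0) retry=(0,0)
step 3 (Q CAS): counter=8 r=(5,7) succ=(0,1) retry=(0,0)
step 4 (Q LOAD): counter=8 r=(5,8) succ=(0,1) retry=(0,0)
step 5 (Q CAS): counter=9 r=(5,8) succ=(0,2) retry=(0,0)
step 6 (P CAS): counter=9 r=(5,8) succ=(0,2) retry=(1,0)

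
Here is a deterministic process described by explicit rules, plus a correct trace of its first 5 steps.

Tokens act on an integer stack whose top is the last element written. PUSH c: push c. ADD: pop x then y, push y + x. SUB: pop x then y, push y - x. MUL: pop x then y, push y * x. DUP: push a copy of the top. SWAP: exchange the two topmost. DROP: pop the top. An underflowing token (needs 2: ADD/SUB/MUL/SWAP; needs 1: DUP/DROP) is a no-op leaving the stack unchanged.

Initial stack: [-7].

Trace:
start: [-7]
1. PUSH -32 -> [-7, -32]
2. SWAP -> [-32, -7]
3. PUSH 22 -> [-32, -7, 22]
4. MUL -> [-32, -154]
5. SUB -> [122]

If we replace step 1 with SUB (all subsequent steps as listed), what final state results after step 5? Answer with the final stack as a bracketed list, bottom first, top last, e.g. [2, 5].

(re-executing from step 1 with the substitution; state before step 1: [-7])
1. SUB -> [-7]
2. SWAP -> [-7]
3. PUSH 22 -> [-7, 22]
4. MUL -> [-154]
5. SUB -> [-154]

[-154]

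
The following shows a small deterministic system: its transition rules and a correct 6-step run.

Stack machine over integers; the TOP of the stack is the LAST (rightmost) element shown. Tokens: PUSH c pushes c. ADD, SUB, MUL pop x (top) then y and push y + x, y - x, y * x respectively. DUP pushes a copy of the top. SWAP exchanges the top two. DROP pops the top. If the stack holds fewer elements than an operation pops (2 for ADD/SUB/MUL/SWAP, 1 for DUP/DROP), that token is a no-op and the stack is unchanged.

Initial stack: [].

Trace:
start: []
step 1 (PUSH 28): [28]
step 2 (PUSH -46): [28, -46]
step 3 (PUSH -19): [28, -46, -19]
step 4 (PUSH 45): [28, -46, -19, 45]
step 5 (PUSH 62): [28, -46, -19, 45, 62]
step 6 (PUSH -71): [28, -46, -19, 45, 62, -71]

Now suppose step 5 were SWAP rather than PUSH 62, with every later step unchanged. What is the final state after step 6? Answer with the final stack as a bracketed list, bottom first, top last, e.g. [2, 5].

(re-executing from step 5 with the substitution; state before step 5: [28, -46, -19, 45])
step 5 (SWAP): [28, -46, 45, -19]
step 6 (PUSH -71): [28, -46, 45, -19, -71]

[28, -46, 45, -19, -71]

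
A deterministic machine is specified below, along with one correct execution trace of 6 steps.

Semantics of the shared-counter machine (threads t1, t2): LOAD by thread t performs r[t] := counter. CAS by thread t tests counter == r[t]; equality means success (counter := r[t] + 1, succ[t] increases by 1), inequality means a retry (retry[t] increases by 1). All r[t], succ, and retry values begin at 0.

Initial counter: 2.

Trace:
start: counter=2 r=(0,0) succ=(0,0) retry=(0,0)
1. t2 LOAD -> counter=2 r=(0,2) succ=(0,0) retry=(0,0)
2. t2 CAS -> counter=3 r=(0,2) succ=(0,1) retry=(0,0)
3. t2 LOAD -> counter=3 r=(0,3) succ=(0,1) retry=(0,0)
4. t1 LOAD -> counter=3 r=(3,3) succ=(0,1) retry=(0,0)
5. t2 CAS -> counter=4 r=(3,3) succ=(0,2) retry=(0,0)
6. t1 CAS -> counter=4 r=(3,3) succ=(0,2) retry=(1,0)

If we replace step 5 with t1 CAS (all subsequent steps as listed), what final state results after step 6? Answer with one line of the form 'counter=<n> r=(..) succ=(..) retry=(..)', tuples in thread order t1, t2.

counter=4 r=(3,3) succ=(1,1) retry=(1,0)

(re-executing from step 5 with the substitution; state before step 5: counter=3 r=(3,3) succ=(0,1) retry=(0,0))
5. t1 CAS -> counter=4 r=(3,3) succ=(1,1) retry=(0,0)
6. t1 CAS -> counter=4 r=(3,3) succ=(1,1) retry=(1,0)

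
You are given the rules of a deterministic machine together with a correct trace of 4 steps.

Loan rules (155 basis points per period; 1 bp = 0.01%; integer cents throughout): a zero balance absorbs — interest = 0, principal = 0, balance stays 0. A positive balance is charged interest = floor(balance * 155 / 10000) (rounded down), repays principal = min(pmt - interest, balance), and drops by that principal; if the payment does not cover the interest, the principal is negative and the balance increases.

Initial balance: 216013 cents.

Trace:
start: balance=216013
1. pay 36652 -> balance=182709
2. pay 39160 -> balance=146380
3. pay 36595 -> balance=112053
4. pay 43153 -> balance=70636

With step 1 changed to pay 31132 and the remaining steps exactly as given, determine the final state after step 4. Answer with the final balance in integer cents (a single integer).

76418

(re-executing from step 1 with the substitution; state before step 1: balance=216013)
1. pay 31132 -> balance=188229
2. pay 39160 -> balance=151986
3. pay 36595 -> balance=117746
4. pay 43153 -> balance=76418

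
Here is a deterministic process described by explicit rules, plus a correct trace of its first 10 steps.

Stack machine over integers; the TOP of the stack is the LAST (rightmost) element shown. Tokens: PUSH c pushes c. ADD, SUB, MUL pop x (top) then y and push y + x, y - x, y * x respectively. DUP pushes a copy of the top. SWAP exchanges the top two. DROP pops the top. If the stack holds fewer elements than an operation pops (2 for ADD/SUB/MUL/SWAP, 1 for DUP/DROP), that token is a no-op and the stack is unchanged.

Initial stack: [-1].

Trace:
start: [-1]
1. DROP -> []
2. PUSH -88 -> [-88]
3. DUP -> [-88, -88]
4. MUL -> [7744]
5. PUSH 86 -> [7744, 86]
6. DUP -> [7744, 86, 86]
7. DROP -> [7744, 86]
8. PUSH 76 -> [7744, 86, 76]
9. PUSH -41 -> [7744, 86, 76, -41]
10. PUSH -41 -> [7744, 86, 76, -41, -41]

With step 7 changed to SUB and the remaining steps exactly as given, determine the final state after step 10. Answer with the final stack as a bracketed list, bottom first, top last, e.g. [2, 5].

(re-executing from step 7 with the substitution; state before step 7: [7744, 86, 86])
7. SUB -> [7744, 0]
8. PUSH 76 -> [7744, 0, 76]
9. PUSH -41 -> [7744, 0, 76, -41]
10. PUSH -41 -> [7744, 0, 76, -41, -41]

[7744, 0, 76, -41, -41]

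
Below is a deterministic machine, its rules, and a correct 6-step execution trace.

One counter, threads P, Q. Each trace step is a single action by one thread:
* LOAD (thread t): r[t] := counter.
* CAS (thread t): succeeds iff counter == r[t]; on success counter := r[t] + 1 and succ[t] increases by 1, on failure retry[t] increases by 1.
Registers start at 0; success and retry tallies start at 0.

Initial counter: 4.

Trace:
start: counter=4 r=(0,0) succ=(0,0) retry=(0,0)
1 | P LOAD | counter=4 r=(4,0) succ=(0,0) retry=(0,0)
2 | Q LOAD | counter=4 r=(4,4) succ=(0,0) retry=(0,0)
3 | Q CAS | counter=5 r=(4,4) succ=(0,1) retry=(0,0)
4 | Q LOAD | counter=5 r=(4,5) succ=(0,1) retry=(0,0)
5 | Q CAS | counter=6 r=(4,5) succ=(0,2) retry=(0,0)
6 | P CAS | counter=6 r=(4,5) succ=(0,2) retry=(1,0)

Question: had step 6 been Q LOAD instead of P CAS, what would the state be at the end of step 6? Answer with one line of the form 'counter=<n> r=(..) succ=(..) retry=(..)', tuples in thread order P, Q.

counter=6 r=(4,6) succ=(0,2) retry=(0,0)

(re-executing from step 6 with the substitution; state before step 6: counter=6 r=(4,5) succ=(0,2) retry=(0,0))
6 | Q LOAD | counter=6 r=(4,6) succ=(0,2) retry=(0,0)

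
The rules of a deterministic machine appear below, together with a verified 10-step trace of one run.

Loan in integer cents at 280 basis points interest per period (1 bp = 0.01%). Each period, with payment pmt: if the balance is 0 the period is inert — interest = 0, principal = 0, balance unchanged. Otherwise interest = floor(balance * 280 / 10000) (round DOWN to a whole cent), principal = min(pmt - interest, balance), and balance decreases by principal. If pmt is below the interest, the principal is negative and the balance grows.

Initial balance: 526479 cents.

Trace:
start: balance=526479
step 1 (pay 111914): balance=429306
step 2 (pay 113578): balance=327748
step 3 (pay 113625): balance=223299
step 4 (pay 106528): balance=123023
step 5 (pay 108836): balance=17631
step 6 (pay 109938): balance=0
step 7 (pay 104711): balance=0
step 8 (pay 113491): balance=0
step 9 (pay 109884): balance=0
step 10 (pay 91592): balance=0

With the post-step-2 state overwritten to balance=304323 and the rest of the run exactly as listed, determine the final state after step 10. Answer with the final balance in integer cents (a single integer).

state after step 2 := balance=304323
step 3 (pay 113625): balance=199219
step 4 (pay 106528): balance=98269
step 5 (pay 108836): balance=0
step 6 (pay 109938): balance=0
step 7 (pay 104711): balance=0
step 8 (pay 113491): balance=0
step 9 (pay 109884): balance=0
step 10 (pay 91592): balance=0

0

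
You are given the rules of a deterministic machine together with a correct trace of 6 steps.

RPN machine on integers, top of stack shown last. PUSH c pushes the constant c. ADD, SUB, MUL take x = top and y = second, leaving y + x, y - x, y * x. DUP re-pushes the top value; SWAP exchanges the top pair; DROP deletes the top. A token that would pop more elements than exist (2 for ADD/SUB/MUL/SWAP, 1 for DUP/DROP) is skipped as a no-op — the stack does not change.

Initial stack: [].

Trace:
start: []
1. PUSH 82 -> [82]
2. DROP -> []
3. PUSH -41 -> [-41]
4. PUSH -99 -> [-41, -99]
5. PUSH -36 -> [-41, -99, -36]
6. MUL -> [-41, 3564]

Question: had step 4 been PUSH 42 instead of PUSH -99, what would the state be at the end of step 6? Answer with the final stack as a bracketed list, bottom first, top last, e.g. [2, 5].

(re-executing from step 4 with the substitution; state before step 4: [-41])
4. PUSH 42 -> [-41, 42]
5. PUSH -36 -> [-41, 42, -36]
6. MUL -> [-41, -1512]

[-41, -1512]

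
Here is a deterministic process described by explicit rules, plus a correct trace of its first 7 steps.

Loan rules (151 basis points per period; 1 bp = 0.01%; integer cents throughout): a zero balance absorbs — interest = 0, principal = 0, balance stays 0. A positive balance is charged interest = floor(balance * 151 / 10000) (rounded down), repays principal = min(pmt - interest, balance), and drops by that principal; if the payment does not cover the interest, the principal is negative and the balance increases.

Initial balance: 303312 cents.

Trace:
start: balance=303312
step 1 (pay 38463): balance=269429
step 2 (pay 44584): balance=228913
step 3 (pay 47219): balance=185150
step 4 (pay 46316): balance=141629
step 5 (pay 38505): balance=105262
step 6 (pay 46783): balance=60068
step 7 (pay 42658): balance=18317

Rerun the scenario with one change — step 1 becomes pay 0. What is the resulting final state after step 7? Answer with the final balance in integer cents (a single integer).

(re-executing from step 1 with the substitution; state before step 1: balance=303312)
step 1 (pay 0): balance=307892
step 2 (pay 44584): balance=267957
step 3 (pay 47219): balance=224784
step 4 (pay 46316): balance=181862
step 5 (pay 38505): balance=146103
step 6 (pay 46783): balance=101526
step 7 (pay 42658): balance=60401

60401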